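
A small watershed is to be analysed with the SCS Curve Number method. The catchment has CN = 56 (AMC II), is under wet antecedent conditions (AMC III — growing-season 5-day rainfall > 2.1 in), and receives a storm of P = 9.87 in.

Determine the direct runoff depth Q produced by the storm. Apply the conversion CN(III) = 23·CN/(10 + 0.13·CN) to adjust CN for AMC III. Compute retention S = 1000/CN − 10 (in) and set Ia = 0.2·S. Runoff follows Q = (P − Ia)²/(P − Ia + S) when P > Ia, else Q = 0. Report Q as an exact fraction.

Wet (AMC III): CN(III) = 23·56/(10 + 0.13·56) = 1288/(432/25) = 4025/54 ≈ 74.537
Retention S: 1000/CN − 10 with CN=74.537 → S = 550/161 ≈ 3.416 in
Initial abstraction Ia = S/5 = (550/161)/5 = 110/161 ≈ 0.683 in
Since P=9.870 > Ia=0.683: effective rainfall P−Ia = 147907/16100 in
Runoff Q = (P−Ia)²/(P−Ia+S) = (9.187)²/(9.187+3.416) = 21876480649/3266802700 ≈ 6.697 in

Q = 21876480649/3266802700 in ≈ 6.697 in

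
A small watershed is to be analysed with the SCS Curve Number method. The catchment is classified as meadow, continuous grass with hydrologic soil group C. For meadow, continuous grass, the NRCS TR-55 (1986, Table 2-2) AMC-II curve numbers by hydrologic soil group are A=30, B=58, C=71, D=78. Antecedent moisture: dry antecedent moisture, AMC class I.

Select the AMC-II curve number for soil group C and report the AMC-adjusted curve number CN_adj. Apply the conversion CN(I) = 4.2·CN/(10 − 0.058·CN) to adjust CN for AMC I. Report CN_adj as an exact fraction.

CN_adj = 149100/2941 ≈ 50.697

NRCS table: meadow, continuous grass, soil group C → CN(II) = 71
Dry (AMC I): CN(I) = 4.2·71/(10 − 0.058·71) = (1491/5)/(2941/500) = 149100/2941 ≈ 50.697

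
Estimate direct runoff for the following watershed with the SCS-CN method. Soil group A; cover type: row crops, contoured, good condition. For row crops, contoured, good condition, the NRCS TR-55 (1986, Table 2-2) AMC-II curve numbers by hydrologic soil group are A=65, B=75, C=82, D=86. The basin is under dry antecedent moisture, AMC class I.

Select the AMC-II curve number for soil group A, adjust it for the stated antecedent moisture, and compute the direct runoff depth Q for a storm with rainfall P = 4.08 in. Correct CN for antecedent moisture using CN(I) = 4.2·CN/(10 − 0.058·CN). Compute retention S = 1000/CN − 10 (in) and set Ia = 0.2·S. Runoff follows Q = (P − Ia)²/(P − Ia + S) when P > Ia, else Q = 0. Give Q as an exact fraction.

Q = 1092242/6814275 in ≈ 0.160 in

NRCS table: row crops, contoured, good condition, soil group A → CN(II) = 65
CN(I) from CN(II)=65: (4.2·65)/(10 − 0.058·65) = 3900/89 ≈ 43.820
Max retention: S = 1000/(3900/89) − 10 = 500/39 in (≈ 12.821 in)
Initial abstraction Ia = S/5 = (500/39)/5 = 100/39 ≈ 2.564 in
Excess rainfall: 4.080 − 2.564 = 1.516 in; P > Ia so Q > 0
Q: (1478/975)² ÷ (13978/975) = 1092242/6814275 in (≈ 0.160 in)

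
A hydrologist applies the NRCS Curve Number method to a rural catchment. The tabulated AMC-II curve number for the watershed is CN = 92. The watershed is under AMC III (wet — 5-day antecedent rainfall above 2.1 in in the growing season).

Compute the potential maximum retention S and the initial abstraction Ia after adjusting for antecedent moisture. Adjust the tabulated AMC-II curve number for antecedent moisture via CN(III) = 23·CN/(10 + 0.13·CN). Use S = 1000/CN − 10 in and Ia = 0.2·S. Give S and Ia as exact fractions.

CN(III) from CN(II)=92: (23·92)/(10 + 0.13·92) = 52900/549 ≈ 96.357
Max retention: S = 1000/(52900/549) − 10 = 200/529 in (≈ 0.378 in)
Ia = 0.2·(200/529) = 40/529 in ≈ 0.076 in

S = 200/529 in ≈ 0.378 in; Ia = 40/529 in ≈ 0.076 in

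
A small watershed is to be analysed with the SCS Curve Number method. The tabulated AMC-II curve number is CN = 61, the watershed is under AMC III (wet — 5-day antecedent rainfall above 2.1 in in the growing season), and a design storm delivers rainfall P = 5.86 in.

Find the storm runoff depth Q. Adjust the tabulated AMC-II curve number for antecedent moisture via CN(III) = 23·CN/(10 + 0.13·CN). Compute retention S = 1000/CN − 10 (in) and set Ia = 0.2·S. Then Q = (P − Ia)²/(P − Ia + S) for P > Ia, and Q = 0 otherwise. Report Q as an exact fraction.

Wet (AMC III): CN(III) = 23·61/(10 + 0.13·61) = 1403/(1793/100) = 140300/1793 ≈ 78.249
Retention S: 1000/CN − 10 with CN=78.249 → S = 3900/1403 ≈ 2.780 in
Ia = 0.2·(3900/1403) = 780/1403 in ≈ 0.556 in
Excess rainfall: 5.860 − 0.556 = 5.304 in; P > Ia so Q > 0
Runoff Q = (P−Ia)²/(P−Ia+S) = (5.304)²/(5.304+2.780) = 138442782241/39780591850 ≈ 3.480 in

Q = 138442782241/39780591850 in ≈ 3.480 in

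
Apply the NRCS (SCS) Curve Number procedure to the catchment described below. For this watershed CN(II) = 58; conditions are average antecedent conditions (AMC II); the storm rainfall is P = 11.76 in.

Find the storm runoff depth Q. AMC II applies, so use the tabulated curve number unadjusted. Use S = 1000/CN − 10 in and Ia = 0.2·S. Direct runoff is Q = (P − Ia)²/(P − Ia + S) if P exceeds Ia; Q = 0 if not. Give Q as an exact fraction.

AMC II — tabulated CN = 58 applies directly.
S = 1000/58 − 10 = 210/29 in ≈ 7.241 in
Initial abstraction Ia = S/5 = (210/29)/5 = 42/29 ≈ 1.448 in
Since P=11.760 > Ia=1.448: effective rainfall P−Ia = 7476/725 in
Q: (7476/725)² ÷ (12726/725) = 443576/73225 in (≈ 6.058 in)

Q = 443576/73225 in ≈ 6.058 in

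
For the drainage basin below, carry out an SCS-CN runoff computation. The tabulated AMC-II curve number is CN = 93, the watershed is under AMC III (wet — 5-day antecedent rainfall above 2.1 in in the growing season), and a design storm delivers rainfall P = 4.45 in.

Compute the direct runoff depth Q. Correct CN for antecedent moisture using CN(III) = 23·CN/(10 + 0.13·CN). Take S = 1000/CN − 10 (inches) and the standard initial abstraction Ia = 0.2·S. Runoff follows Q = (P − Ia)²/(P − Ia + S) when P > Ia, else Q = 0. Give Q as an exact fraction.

Q = 35182880041/8623207380 in ≈ 4.080 in

Adjust CN=93 to AMC III: 23·93/(10 + 0.13·93) → 2139 ÷ (2209/100) = 213900/2209 ≈ 96.831
Max retention: S = 1000/(213900/2209) − 10 = 700/2139 in (≈ 0.327 in)
Initial abstraction Ia = S/5 = (700/2139)/5 = 140/2139 ≈ 0.065 in
Since P=4.450 > Ia=0.065: effective rainfall P−Ia = 187571/42780 in
Runoff Q = (P−Ia)²/(P−Ia+S) = (4.385)²/(4.385+0.327) = 35182880041/8623207380 ≈ 4.080 in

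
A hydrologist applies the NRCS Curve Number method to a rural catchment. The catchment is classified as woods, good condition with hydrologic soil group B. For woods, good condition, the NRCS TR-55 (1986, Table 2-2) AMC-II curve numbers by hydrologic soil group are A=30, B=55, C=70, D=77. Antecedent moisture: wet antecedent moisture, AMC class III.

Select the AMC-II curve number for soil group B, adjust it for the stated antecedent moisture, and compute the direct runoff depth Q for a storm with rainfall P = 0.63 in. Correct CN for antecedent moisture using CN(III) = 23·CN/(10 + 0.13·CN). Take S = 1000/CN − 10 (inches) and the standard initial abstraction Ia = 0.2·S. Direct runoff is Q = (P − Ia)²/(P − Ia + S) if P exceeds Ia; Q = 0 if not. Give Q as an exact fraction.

NRCS table: woods, good condition, soil group B → CN(II) = 55
Wet (AMC III): CN(III) = 23·55/(10 + 0.13·55) = 1265/(343/20) = 25300/343 ≈ 73.761
Retention S: 1000/CN − 10 with CN=73.761 → S = 900/253 ≈ 3.557 in
Ia = 0.2S: 0.2·3.557 = 0.711 in (exactly 180/253)
P = 0.630 ≤ Ia = 0.711 in: entire storm abstracted, Q = 0.

Q = 0 in ≈ 0.000 in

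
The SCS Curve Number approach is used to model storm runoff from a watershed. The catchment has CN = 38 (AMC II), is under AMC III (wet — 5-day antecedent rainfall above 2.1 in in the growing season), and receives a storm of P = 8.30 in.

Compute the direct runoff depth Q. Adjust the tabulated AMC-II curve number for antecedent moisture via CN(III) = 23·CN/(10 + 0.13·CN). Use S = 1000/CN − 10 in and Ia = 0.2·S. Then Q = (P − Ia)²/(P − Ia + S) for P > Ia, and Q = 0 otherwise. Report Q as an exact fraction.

Wet (AMC III): CN(III) = 23·38/(10 + 0.13·38) = 874/(747/50) = 43700/747 ≈ 58.501
S = 1000/(43700/747) − 10 = 3100/437 in ≈ 7.094 in
Ia = 0.2·(3100/437) = 620/437 in ≈ 1.419 in
P − Ia = 8.300 − 1.419 = 30071/4370 ≈ 6.881 in (> 0, runoff occurs)
Q: (30071/4370)² ÷ (61071/4370) = 904265041/266880270 in (≈ 3.388 in)

Q = 904265041/266880270 in ≈ 3.388 in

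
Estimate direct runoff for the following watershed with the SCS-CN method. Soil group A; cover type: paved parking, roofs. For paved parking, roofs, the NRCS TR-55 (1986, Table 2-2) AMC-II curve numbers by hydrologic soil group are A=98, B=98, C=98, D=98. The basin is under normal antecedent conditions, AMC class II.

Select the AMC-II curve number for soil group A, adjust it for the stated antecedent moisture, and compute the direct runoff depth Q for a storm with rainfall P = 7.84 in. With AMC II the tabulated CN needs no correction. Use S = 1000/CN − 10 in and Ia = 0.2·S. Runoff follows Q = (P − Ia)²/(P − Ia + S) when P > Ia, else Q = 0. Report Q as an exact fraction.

Q = 22819729/3002475 in ≈ 7.600 in

NRCS table: paved parking, roofs, soil group A → CN(II) = 98
Average conditions: CN = 98 (no AMC adjustment).
Retention S: 1000/CN − 10 with CN=98.000 → S = 10/49 ≈ 0.204 in
Ia = 0.2·(10/49) = 2/49 in ≈ 0.041 in
P − Ia = 7.840 − 0.041 = 9554/1225 ≈ 7.799 in (> 0, runoff occurs)
Q: (9554/1225)² ÷ (9804/1225) = 22819729/3002475 in (≈ 7.600 in)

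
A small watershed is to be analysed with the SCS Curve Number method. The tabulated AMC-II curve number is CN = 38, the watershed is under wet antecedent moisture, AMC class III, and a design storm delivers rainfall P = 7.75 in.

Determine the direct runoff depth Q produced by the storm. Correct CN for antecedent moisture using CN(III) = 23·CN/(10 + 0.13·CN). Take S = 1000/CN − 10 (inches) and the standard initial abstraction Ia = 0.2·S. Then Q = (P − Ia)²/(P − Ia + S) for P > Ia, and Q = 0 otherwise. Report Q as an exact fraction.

Q = 3950919/1323236 in ≈ 2.986 in

CN(III) from CN(II)=38: (23·38)/(10 + 0.13·38) = 43700/747 ≈ 58.501
Max retention: S = 1000/(43700/747) − 10 = 3100/437 in (≈ 7.094 in)
Initial abstraction Ia = S/5 = (3100/437)/5 = 620/437 ≈ 1.419 in
P − Ia = 7.750 − 1.419 = 11067/1748 ≈ 6.331 in (> 0, runoff occurs)
Q: (11067/1748)² ÷ (23467/1748) = 3950919/1323236 in (≈ 2.986 in)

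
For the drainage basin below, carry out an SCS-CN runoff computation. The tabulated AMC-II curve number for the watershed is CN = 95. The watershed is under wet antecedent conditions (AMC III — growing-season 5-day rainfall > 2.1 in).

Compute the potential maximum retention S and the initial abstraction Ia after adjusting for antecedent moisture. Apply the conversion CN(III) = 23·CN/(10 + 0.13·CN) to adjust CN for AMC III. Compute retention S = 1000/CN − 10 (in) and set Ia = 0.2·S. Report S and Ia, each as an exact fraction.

S = 100/437 in ≈ 0.229 in; Ia = 20/437 in ≈ 0.046 in

Wet (AMC III): CN(III) = 23·95/(10 + 0.13·95) = 2185/(447/20) = 43700/447 ≈ 97.763
Retention S: 1000/CN − 10 with CN=97.763 → S = 100/437 ≈ 0.229 in
Initial abstraction Ia = S/5 = (100/437)/5 = 20/437 ≈ 0.046 in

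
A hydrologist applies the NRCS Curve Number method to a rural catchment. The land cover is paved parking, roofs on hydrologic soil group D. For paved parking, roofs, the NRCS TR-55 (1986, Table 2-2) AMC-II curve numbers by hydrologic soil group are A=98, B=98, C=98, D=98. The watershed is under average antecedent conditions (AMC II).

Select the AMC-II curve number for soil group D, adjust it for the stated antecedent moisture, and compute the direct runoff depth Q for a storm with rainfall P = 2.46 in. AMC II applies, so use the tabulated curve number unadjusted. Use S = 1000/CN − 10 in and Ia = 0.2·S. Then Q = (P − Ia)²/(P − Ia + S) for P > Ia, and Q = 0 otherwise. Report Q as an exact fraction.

NRCS table: paved parking, roofs, soil group D → CN(II) = 98
Average conditions: CN = 98 (no AMC adjustment).
Max retention: S = 1000/98 − 10 = 10/49 in (≈ 0.204 in)
Ia = 0.2S: 0.2·0.204 = 0.041 in (exactly 2/49)
P − Ia = 2.460 − 0.041 = 5927/2450 ≈ 2.419 in (> 0, runoff occurs)
Q: (5927/2450)² ÷ (6427/2450) = 35129329/15746150 in (≈ 2.231 in)

Q = 35129329/15746150 in ≈ 2.231 in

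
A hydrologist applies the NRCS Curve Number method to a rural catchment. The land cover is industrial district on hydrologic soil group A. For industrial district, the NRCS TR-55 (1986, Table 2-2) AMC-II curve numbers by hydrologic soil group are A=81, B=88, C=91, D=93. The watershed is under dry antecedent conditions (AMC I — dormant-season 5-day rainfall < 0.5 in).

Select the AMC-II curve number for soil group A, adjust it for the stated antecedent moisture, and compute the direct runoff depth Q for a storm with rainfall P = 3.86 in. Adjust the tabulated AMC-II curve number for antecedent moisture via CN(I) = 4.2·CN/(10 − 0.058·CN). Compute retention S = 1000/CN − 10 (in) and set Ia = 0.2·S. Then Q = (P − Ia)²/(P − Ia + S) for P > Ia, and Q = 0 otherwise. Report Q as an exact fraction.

NRCS table: industrial district, soil group A → CN(II) = 81
CN(I) from CN(II)=81: (4.2·81)/(10 − 0.058·81) = 170100/2651 ≈ 64.164
S = 1000/(170100/2651) − 10 = 9500/1701 in ≈ 5.585 in
Initial abstraction Ia = S/5 = (9500/1701)/5 = 1900/1701 ≈ 1.117 in
Since P=3.860 > Ia=1.117: effective rainfall P−Ia = 233293/85050 in
Q: (233293/85050)² ÷ (708293/85050) = 54425623849/60240319650 in (≈ 0.903 in)

Q = 54425623849/60240319650 in ≈ 0.903 in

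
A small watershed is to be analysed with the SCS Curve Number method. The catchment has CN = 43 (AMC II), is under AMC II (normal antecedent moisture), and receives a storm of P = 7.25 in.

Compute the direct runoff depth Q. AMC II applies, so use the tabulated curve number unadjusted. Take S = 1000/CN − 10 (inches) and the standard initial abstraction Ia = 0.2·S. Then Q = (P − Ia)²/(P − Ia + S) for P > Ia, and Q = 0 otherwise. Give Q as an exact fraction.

Average conditions: CN = 43 (no AMC adjustment).
S = 1000/43 − 10 = 570/43 in ≈ 13.256 in
Ia = 0.2S: 0.2·13.256 = 2.651 in (exactly 114/43)
Since P=7.250 > Ia=2.651: effective rainfall P−Ia = 791/172 in
Q: (791/172)² ÷ (3071/172) = 625681/528212 in (≈ 1.185 in)

Q = 625681/528212 in ≈ 1.185 in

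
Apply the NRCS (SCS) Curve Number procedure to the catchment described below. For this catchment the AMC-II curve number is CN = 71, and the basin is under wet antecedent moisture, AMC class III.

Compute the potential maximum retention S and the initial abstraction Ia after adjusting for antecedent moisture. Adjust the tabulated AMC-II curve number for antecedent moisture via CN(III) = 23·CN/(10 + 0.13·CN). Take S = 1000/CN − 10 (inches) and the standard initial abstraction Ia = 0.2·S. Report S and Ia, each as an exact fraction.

S = 2900/1633 in ≈ 1.776 in; Ia = 580/1633 in ≈ 0.355 in

CN(III) from CN(II)=71: (23·71)/(10 + 0.13·71) = 163300/1923 ≈ 84.919
Retention S: 1000/CN − 10 with CN=84.919 → S = 2900/1633 ≈ 1.776 in
Ia = 0.2·(2900/1633) = 580/1633 in ≈ 0.355 in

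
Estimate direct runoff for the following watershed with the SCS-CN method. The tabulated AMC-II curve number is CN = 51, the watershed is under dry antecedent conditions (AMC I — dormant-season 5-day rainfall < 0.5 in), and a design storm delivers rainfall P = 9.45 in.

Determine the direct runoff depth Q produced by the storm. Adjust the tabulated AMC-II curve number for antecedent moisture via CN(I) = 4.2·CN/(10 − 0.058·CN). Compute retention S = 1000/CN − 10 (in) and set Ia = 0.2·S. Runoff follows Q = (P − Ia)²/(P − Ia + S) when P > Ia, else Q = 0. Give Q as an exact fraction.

Q = 4541161/5302980 in ≈ 0.856 in

Dry (AMC I): CN(I) = 4.2·51/(10 − 0.058·51) = (1071/5)/(3521/500) = 15300/503 ≈ 30.417
S = 1000/(15300/503) − 10 = 3500/153 in ≈ 22.876 in
Initial abstraction Ia = S/5 = (3500/153)/5 = 700/153 ≈ 4.575 in
Excess rainfall: 9.450 − 4.575 = 4.875 in; P > Ia so Q > 0
Runoff Q = (P−Ia)²/(P−Ia+S) = (4.875)²/(4.875+22.876) = 4541161/5302980 ≈ 0.856 in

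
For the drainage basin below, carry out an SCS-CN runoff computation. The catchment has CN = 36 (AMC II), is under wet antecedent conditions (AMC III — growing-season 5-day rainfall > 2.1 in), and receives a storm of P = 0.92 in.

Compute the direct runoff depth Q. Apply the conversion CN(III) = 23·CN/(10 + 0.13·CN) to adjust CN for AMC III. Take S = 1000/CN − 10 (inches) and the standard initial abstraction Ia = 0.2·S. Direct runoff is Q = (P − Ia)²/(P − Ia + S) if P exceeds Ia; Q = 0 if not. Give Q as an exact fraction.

Wet (AMC III): CN(III) = 23·36/(10 + 0.13·36) = 828/(367/25) = 20700/367 ≈ 56.403
S = 1000/(20700/367) − 10 = 1600/207 in ≈ 7.729 in
Initial abstraction Ia = S/5 = (1600/207)/5 = 320/207 ≈ 1.546 in
P = 0.920 ≤ Ia = 1.546 in: entire storm abstracted, Q = 0.

Q = 0 in ≈ 0.000 in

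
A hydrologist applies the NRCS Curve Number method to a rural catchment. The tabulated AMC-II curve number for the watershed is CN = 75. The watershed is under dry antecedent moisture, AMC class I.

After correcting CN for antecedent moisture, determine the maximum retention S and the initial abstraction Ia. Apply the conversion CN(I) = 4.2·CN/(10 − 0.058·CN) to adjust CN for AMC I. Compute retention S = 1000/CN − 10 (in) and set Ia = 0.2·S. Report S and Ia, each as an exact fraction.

Dry (AMC I): CN(I) = 4.2·75/(10 − 0.058·75) = 315/(113/20) = 6300/113 ≈ 55.752
Retention S: 1000/CN − 10 with CN=55.752 → S = 500/63 ≈ 7.937 in
Initial abstraction Ia = S/5 = (500/63)/5 = 100/63 ≈ 1.587 in

S = 500/63 in ≈ 7.937 in; Ia = 100/63 in ≈ 1.587 in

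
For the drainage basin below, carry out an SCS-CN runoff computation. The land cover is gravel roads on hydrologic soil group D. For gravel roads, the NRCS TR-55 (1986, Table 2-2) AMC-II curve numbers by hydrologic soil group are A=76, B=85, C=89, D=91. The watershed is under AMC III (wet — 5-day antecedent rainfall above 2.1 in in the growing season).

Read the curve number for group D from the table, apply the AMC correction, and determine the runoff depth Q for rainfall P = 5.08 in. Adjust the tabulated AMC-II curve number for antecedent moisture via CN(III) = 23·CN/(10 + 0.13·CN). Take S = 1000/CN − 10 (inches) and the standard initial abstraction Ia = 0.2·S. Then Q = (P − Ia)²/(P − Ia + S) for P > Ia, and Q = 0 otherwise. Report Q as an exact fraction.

NRCS table: gravel roads, soil group D → CN(II) = 91
Wet (AMC III): CN(III) = 23·91/(10 + 0.13·91) = 2093/(2183/100) = 209300/2183 ≈ 95.877
Max retention: S = 1000/(209300/2183) − 10 = 900/2093 in (≈ 0.430 in)
Ia = 0.2·(900/2093) = 180/2093 in ≈ 0.086 in
Since P=5.080 > Ia=0.086: effective rainfall P−Ia = 261311/52325 in
Runoff Q = (P−Ia)²/(P−Ia+S) = (4.994)²/(4.994+0.430) = 68283438721/14850410575 ≈ 4.598 in

Q = 68283438721/14850410575 in ≈ 4.598 in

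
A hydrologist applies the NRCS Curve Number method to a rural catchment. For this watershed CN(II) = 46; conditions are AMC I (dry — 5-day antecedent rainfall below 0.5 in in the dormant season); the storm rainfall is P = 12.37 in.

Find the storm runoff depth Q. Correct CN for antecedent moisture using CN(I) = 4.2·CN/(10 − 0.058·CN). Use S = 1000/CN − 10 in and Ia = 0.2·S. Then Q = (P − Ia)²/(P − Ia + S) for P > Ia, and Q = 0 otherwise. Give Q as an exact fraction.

Q = 11915250649/9002427700 in ≈ 1.324 in

Adjust CN=46 to AMC I: 4.2·46/(10 − 0.058·46) → (966/5) ÷ (1833/250) = 16100/611 ≈ 26.350
Retention S: 1000/CN − 10 with CN=26.350 → S = 4500/161 ≈ 27.950 in
Ia = 0.2S: 0.2·27.950 = 5.590 in (exactly 900/161)
Excess rainfall: 12.370 − 5.590 = 6.780 in; P > Ia so Q > 0
Runoff Q = (P−Ia)²/(P−Ia+S) = (6.780)²/(6.780+27.950) = 11915250649/9002427700 ≈ 1.324 in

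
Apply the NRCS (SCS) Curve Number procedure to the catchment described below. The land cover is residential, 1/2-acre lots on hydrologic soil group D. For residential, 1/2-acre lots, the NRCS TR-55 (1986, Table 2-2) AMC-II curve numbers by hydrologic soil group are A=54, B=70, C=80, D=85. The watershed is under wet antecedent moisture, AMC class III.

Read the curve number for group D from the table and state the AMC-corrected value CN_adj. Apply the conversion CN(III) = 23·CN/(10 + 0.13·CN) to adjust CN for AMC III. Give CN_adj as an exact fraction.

CN_adj = 39100/421 ≈ 92.874

NRCS table: residential, 1/2-acre lots, soil group D → CN(II) = 85
Adjust CN=85 to AMC III: 23·85/(10 + 0.13·85) → 1955 ÷ (421/20) = 39100/421 ≈ 92.874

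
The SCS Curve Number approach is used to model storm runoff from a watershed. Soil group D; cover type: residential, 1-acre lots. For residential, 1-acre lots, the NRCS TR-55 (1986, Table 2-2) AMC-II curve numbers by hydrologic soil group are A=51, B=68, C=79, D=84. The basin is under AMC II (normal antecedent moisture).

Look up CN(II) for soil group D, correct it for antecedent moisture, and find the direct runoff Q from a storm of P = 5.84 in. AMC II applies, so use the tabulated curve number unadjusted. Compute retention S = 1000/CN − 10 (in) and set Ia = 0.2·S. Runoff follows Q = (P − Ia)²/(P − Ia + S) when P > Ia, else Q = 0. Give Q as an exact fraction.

NRCS table: residential, 1-acre lots, soil group D → CN(II) = 84
Average conditions: CN = 84 (no AMC adjustment).
Retention S: 1000/CN − 10 with CN=84.000 → S = 40/21 ≈ 1.905 in
Initial abstraction Ia = S/5 = (40/21)/5 = 8/21 ≈ 0.381 in
Since P=5.840 > Ia=0.381: effective rainfall P−Ia = 2866/525 in
Q: (2866/525)² ÷ (3866/525) = 4106978/1014825 in (≈ 4.047 in)

Q = 4106978/1014825 in ≈ 4.047 in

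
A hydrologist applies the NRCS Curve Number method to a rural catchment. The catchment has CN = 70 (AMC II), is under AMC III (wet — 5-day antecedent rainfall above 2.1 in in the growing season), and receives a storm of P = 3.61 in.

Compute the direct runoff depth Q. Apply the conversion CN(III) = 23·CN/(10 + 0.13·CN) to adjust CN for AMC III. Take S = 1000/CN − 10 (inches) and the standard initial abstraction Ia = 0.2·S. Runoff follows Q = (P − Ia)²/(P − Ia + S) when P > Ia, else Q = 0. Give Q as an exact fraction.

Q = 2716598641/1322148100 in ≈ 2.055 in

CN(III) from CN(II)=70: (23·70)/(10 + 0.13·70) = 16100/191 ≈ 84.293
S = 1000/(16100/191) − 10 = 300/161 in ≈ 1.863 in
Ia = 0.2·(300/161) = 60/161 in ≈ 0.373 in
P − Ia = 3.610 − 0.373 = 52121/16100 ≈ 3.237 in (> 0, runoff occurs)
Runoff Q = (P−Ia)²/(P−Ia+S) = (3.237)²/(3.237+1.863) = 2716598641/1322148100 ≈ 2.055 in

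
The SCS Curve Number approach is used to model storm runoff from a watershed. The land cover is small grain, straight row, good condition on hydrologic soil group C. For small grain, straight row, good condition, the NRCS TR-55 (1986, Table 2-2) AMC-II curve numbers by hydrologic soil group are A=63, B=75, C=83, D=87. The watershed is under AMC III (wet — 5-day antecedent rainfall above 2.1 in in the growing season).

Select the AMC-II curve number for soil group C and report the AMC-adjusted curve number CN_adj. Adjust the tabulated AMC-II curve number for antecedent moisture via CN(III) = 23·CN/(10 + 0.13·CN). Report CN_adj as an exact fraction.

CN_adj = 190900/2079 ≈ 91.823

NRCS table: small grain, straight row, good condition, soil group C → CN(II) = 83
CN(III) from CN(II)=83: (23·83)/(10 + 0.13·83) = 190900/2079 ≈ 91.823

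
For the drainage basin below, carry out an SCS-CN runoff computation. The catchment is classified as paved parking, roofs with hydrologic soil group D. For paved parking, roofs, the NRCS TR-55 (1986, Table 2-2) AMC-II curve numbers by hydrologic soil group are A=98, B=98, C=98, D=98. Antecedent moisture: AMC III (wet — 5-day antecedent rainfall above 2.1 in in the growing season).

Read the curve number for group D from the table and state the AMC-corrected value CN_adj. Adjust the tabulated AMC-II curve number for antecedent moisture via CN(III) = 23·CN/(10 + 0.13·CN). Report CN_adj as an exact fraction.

NRCS table: paved parking, roofs, soil group D → CN(II) = 98
CN(III) from CN(II)=98: (23·98)/(10 + 0.13·98) = 112700/1137 ≈ 99.120

CN_adj = 112700/1137 ≈ 99.120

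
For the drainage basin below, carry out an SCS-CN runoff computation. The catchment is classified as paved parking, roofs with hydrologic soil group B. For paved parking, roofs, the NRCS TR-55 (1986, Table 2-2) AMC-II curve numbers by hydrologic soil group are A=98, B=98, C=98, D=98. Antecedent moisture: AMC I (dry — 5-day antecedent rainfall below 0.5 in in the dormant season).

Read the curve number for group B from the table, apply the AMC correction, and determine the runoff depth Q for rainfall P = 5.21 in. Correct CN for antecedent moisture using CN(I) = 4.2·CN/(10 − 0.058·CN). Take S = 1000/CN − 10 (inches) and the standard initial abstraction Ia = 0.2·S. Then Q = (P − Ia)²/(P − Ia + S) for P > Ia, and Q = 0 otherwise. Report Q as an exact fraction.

Q = 276790679881/59281616100 in ≈ 4.669 in

NRCS table: paved parking, roofs, soil group B → CN(II) = 98
Adjust CN=98 to AMC I: 4.2·98/(10 − 0.058·98) → (2058/5) ÷ (1079/250) = 102900/1079 ≈ 95.366
Max retention: S = 1000/(102900/1079) − 10 = 500/1029 in (≈ 0.486 in)
Initial abstraction Ia = S/5 = (500/1029)/5 = 100/1029 ≈ 0.097 in
Excess rainfall: 5.210 − 0.097 = 5.113 in; P > Ia so Q > 0
Runoff Q = (P−Ia)²/(P−Ia+S) = (5.113)²/(5.113+0.486) = 276790679881/59281616100 ≈ 4.669 in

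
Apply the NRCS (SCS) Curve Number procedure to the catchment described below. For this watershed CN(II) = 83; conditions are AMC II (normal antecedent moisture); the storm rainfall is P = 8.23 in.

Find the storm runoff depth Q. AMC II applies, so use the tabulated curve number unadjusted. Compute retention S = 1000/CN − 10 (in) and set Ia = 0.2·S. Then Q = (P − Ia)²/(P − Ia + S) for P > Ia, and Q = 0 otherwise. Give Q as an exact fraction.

CN(II) = 83; AMC II needs no correction.
Retention S: 1000/CN − 10 with CN=83.000 → S = 170/83 ≈ 2.048 in
Initial abstraction Ia = S/5 = (170/83)/5 = 34/83 ≈ 0.410 in
P − Ia = 8.230 − 0.410 = 64909/8300 ≈ 7.820 in (> 0, runoff occurs)
Q = (64909/8300)²/((64909/8300) + 170/83) = (4213178281/68890000)/(81909/8300) = 4213178281/679844700 in ≈ 6.197 in

Q = 4213178281/679844700 in ≈ 6.197 in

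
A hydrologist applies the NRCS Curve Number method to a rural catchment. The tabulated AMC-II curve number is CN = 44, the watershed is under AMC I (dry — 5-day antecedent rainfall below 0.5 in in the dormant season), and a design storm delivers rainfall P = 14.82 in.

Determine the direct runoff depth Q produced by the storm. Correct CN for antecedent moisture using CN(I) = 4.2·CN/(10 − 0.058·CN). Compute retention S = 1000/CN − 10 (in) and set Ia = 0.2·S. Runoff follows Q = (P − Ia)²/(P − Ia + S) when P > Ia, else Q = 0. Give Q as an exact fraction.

Q = 208889209/106347450 in ≈ 1.964 in

Adjust CN=44 to AMC I: 4.2·44/(10 − 0.058·44) → (924/5) ÷ (931/125) = 3300/133 ≈ 24.812
Retention S: 1000/CN − 10 with CN=24.812 → S = 1000/33 ≈ 30.303 in
Ia = 0.2S: 0.2·30.303 = 6.061 in (exactly 200/33)
Excess rainfall: 14.820 − 6.061 = 8.759 in; P > Ia so Q > 0
Runoff Q = (P−Ia)²/(P−Ia+S) = (8.759)²/(8.759+30.303) = 208889209/106347450 ≈ 1.964 in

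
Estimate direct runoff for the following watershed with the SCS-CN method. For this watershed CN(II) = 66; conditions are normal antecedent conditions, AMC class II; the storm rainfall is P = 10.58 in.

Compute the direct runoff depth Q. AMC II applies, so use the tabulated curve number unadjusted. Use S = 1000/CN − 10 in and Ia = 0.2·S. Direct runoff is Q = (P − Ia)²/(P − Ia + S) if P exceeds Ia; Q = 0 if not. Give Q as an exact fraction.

Q = 248283049/40024050 in ≈ 6.203 in

CN(II) = 66; AMC II needs no correction.
Max retention: S = 1000/66 − 10 = 170/33 in (≈ 5.152 in)
Ia = 0.2S: 0.2·5.152 = 1.030 in (exactly 34/33)
P − Ia = 10.580 − 1.030 = 15757/1650 ≈ 9.550 in (> 0, runoff occurs)
Q: (15757/1650)² ÷ (24257/1650) = 248283049/40024050 in (≈ 6.203 in)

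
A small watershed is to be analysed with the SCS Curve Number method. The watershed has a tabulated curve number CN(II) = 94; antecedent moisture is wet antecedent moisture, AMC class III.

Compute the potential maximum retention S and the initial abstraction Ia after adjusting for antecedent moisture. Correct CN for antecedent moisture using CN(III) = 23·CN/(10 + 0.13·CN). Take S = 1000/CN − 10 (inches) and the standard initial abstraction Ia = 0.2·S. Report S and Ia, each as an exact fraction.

Adjust CN=94 to AMC III: 23·94/(10 + 0.13·94) → 2162 ÷ (1111/50) = 108100/1111 ≈ 97.300
S = 1000/(108100/1111) − 10 = 300/1081 in ≈ 0.278 in
Initial abstraction Ia = S/5 = (300/1081)/5 = 60/1081 ≈ 0.056 in

S = 300/1081 in ≈ 0.278 in; Ia = 60/1081 in ≈ 0.056 in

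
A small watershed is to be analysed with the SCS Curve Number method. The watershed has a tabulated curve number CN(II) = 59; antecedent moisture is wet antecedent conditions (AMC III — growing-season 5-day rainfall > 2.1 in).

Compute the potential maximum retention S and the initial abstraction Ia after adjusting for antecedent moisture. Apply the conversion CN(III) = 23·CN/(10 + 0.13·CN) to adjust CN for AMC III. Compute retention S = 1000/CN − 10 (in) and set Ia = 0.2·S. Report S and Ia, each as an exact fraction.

S = 4100/1357 in ≈ 3.021 in; Ia = 820/1357 in ≈ 0.604 in

Adjust CN=59 to AMC III: 23·59/(10 + 0.13·59) → 1357 ÷ (1767/100) = 135700/1767 ≈ 76.797
Max retention: S = 1000/(135700/1767) − 10 = 4100/1357 in (≈ 3.021 in)
Initial abstraction Ia = S/5 = (4100/1357)/5 = 820/1357 ≈ 0.604 in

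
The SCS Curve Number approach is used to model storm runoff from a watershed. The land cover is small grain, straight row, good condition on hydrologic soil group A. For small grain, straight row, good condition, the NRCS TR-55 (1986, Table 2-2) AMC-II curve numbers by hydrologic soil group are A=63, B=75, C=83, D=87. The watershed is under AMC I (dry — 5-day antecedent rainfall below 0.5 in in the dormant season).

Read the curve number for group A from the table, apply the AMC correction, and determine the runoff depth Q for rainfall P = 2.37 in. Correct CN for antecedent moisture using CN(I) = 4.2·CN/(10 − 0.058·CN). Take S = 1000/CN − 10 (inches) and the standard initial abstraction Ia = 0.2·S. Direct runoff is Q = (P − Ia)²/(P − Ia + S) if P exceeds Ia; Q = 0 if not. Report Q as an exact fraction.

NRCS table: small grain, straight row, good condition, soil group A → CN(II) = 63
Dry (AMC I): CN(I) = 4.2·63/(10 − 0.058·63) = (1323/5)/(3173/500) = 132300/3173 ≈ 41.696
Max retention: S = 1000/(132300/3173) − 10 = 18500/1323 in (≈ 13.983 in)
Ia = 0.2S: 0.2·13.983 = 2.797 in (exactly 3700/1323)
P = 2.370 ≤ Ia = 2.797 in: entire storm abstracted, Q = 0.

Q = 0 in ≈ 0.000 in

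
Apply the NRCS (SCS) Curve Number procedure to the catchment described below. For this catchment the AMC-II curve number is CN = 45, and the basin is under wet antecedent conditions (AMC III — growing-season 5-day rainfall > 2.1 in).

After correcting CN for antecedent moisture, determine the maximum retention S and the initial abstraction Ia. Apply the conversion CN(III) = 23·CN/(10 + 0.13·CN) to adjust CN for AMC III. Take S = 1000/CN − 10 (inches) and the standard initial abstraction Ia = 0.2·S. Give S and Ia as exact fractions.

S = 1100/207 in ≈ 5.314 in; Ia = 220/207 in ≈ 1.063 in

Wet (AMC III): CN(III) = 23·45/(10 + 0.13·45) = 1035/(317/20) = 20700/317 ≈ 65.300
Retention S: 1000/CN − 10 with CN=65.300 → S = 1100/207 ≈ 5.314 in
Initial abstraction Ia = S/5 = (1100/207)/5 = 220/207 ≈ 1.063 in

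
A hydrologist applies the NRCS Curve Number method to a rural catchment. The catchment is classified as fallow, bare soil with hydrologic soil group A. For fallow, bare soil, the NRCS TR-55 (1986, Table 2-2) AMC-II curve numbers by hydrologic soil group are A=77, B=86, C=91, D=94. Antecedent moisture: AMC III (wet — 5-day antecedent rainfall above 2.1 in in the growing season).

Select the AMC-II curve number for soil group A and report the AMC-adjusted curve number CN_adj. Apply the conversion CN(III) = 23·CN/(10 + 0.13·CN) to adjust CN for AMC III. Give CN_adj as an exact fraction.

CN_adj = 7700/87 ≈ 88.506

NRCS table: fallow, bare soil, soil group A → CN(II) = 77
CN(III) from CN(II)=77: (23·77)/(10 + 0.13·77) = 7700/87 ≈ 88.506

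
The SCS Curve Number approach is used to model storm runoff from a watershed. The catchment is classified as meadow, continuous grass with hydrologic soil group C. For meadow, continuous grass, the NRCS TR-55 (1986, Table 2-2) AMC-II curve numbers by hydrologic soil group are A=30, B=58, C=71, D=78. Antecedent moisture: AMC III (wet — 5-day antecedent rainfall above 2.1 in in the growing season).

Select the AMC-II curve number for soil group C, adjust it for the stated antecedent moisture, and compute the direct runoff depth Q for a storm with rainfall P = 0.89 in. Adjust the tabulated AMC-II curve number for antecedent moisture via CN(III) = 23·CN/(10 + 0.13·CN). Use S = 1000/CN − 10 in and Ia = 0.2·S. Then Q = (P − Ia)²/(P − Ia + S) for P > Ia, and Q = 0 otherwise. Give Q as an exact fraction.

NRCS table: meadow, continuous grass, soil group C → CN(II) = 71
CN(III) from CN(II)=71: (23·71)/(10 + 0.13·71) = 163300/1923 ≈ 84.919
Max retention: S = 1000/(163300/1923) − 10 = 2900/1633 in (≈ 1.776 in)
Ia = 0.2·(2900/1633) = 580/1633 in ≈ 0.355 in
P − Ia = 0.890 − 0.355 = 87337/163300 ≈ 0.535 in (> 0, runoff occurs)
Q = (87337/163300)²/((87337/163300) + 2900/1633) = (7627751569/26666890000)/(377337/163300) = 7627751569/61619132100 in ≈ 0.124 in

Q = 7627751569/61619132100 in ≈ 0.124 in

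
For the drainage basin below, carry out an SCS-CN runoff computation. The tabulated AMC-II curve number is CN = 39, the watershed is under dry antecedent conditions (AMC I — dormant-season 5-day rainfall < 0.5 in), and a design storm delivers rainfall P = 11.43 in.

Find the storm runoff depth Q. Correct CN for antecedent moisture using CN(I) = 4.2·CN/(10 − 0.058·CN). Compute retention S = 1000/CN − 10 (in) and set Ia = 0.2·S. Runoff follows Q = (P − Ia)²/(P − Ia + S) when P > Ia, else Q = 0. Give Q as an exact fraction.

Adjust CN=39 to AMC I: 4.2·39/(10 − 0.058·39) → (819/5) ÷ (3869/500) = 81900/3869 ≈ 21.168
Max retention: S = 1000/(81900/3869) − 10 = 30500/819 in (≈ 37.241 in)
Ia = 0.2S: 0.2·37.241 = 7.448 in (exactly 6100/819)
P − Ia = 11.430 − 7.448 = 326117/81900 ≈ 3.982 in (> 0, runoff occurs)
Runoff Q = (P−Ia)²/(P−Ia+S) = (3.982)²/(3.982+37.241) = 106352297689/276503982300 ≈ 0.385 in

Q = 106352297689/276503982300 in ≈ 0.385 in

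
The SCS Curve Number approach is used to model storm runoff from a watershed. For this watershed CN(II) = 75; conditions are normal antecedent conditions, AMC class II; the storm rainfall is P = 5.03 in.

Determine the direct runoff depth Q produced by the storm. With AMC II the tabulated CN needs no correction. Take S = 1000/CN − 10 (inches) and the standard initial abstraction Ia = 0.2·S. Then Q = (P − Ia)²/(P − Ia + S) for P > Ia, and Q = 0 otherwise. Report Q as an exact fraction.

AMC II — tabulated CN = 75 applies directly.
S = 1000/75 − 10 = 10/3 in ≈ 3.333 in
Ia = 0.2S: 0.2·3.333 = 0.667 in (exactly 2/3)
Excess rainfall: 5.030 − 0.667 = 4.363 in; P > Ia so Q > 0
Runoff Q = (P−Ia)²/(P−Ia+S) = (4.363)²/(4.363+3.333) = 1713481/692700 ≈ 2.474 in

Q = 1713481/692700 in ≈ 2.474 in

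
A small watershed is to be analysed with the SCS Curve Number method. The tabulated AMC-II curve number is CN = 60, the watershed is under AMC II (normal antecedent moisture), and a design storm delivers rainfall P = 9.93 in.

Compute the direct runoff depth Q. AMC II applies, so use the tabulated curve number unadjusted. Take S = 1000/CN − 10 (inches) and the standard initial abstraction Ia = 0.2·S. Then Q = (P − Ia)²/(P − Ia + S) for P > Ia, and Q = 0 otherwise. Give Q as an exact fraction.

Q = 6651241/1373700 in ≈ 4.842 in

AMC II — tabulated CN = 60 applies directly.
S = 1000/60 − 10 = 20/3 in ≈ 6.667 in
Ia = 0.2·(20/3) = 4/3 in ≈ 1.333 in
Since P=9.930 > Ia=1.333: effective rainfall P−Ia = 2579/300 in
Q = (2579/300)²/((2579/300) + 20/3) = (6651241/90000)/(4579/300) = 6651241/1373700 in ≈ 4.842 in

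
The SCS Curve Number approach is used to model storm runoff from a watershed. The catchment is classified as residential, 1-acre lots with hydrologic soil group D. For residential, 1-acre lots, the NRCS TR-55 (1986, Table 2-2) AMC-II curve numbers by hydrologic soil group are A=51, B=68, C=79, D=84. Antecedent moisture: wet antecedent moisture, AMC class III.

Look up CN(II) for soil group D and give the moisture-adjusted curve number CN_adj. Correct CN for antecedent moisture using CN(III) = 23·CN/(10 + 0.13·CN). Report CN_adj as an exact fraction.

NRCS table: residential, 1-acre lots, soil group D → CN(II) = 84
CN(III) from CN(II)=84: (23·84)/(10 + 0.13·84) = 48300/523 ≈ 92.352

CN_adj = 48300/523 ≈ 92.352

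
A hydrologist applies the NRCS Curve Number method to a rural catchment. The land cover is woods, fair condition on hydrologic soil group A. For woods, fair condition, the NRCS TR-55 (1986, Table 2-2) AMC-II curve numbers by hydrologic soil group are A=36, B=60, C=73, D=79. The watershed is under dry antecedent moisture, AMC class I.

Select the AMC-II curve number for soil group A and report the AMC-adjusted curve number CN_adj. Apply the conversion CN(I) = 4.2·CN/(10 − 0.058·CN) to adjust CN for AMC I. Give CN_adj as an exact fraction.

CN_adj = 18900/989 ≈ 19.110

NRCS table: woods, fair condition, soil group A → CN(II) = 36
Dry (AMC I): CN(I) = 4.2·36/(10 − 0.058·36) = (756/5)/(989/125) = 18900/989 ≈ 19.110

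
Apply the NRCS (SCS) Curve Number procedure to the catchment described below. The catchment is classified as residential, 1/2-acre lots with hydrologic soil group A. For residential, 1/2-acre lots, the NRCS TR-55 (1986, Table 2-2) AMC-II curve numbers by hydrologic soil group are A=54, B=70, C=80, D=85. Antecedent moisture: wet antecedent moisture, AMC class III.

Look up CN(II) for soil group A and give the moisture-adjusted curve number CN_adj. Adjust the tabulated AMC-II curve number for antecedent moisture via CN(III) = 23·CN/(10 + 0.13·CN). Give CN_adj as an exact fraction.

NRCS table: residential, 1/2-acre lots, soil group A → CN(II) = 54
Adjust CN=54 to AMC III: 23·54/(10 + 0.13·54) → 1242 ÷ (851/50) = 2700/37 ≈ 72.973

CN_adj = 2700/37 ≈ 72.973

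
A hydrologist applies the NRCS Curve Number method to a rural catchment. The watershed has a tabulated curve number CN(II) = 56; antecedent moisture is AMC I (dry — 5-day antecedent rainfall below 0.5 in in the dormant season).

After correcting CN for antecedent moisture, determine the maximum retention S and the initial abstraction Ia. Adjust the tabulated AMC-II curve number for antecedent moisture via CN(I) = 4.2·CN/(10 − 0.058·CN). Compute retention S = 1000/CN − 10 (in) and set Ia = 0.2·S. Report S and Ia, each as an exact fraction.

Dry (AMC I): CN(I) = 4.2·56/(10 − 0.058·56) = (1176/5)/(844/125) = 7350/211 ≈ 34.834
Max retention: S = 1000/(7350/211) − 10 = 2750/147 in (≈ 18.707 in)
Ia = 0.2·(2750/147) = 550/147 in ≈ 3.741 in

S = 2750/147 in ≈ 18.707 in; Ia = 550/147 in ≈ 3.741 in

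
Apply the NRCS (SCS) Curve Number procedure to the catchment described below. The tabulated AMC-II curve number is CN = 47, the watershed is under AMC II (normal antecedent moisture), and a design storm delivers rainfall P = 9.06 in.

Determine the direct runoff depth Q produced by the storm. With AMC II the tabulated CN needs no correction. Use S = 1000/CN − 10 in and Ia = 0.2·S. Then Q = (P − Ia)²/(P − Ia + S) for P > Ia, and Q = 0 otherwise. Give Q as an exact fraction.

Average conditions: CN = 47 (no AMC adjustment).
Retention S: 1000/CN − 10 with CN=47.000 → S = 530/47 ≈ 11.277 in
Ia = 0.2·(530/47) = 106/47 in ≈ 2.255 in
Since P=9.060 > Ia=2.255: effective rainfall P−Ia = 15991/2350 in
Q = (15991/2350)²/((15991/2350) + 530/47) = (255712081/5522500)/(42491/2350) = 255712081/99853850 in ≈ 2.561 in

Q = 255712081/99853850 in ≈ 2.561 in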